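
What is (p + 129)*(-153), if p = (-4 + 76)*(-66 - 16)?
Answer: 883575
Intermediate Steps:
p = -5904 (p = 72*(-82) = -5904)
(p + 129)*(-153) = (-5904 + 129)*(-153) = -5775*(-153) = 883575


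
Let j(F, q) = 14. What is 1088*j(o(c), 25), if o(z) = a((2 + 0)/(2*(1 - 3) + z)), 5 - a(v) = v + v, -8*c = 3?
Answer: 15232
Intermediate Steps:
c = -3/8 (c = -1/8*3 = -3/8 ≈ -0.37500)
a(v) = 5 - 2*v (a(v) = 5 - (v + v) = 5 - 2*v)
o(z) = 5 - 4/(-4 + z) (o(z) = 5 - 2*(2 + 0)/(2*(1 - 3) + z) = 5 - 4/(2*(-2) + z) = 5 - 4/(-4 + z))
1088*j(o(c), 25) = 1088*14 = 15232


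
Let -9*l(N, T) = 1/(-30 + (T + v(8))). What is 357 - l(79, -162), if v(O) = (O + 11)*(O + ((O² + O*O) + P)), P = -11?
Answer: 7013980/19647 ≈ 357.00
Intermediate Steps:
v(O) = (11 + O)*(-11 + O + 2*O²) (v(O) = (O + 11)*(O + ((O² + O*O) - 11)) = (11 + O)*(O + ((O² + O²) - 11)) = (11 + O)*(O + (2*O² - 11)) = (11 + O)*(O + (-11 + 2*O²)) = (11 + O)*(-11 + O + 2*O²))
l(N, T) = -1/(9*(2345 + T)) (l(N, T) = -1/(9*(-30 + (T + (-121 + 2*8³ + 23*8²)))) = -1/(9*(-30 + (T + (-121 + 2*512 + 23*64)))) = -1/(9*(-30 + (T + (-121 + 1024 + 1472)))) = -1/(9*(-30 + (T + 2375))) = -1/(9*(-30 + (2375 + T))) = -1/(9*(2345 + T)))
357 - l(79, -162) = 357 - (-1)/(21105 + 9*(-162)) = 357 - (-1)/(21105 - 1458) = 357 - (-1)/19647 = 357 - 1*(-1/19647) = 357 + 1/19647 = 7013980/19647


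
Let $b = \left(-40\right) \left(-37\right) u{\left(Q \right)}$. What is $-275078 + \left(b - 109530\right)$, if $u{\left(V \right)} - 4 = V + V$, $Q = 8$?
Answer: $-355008$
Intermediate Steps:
$u{\left(V \right)} = 4 + 2 V$ ($u{\left(V \right)} = 4 + \left(V + V\right) = 4 + 2 V$)
$b = 29600$ ($b = \left(-40\right) \left(-37\right) \left(4 + 2 \cdot 8\right) = 1480 \left(4 + 16\right) = 1480 \cdot 20 = 29600$)
$-275078 + \left(b - 109530\right) = -275078 + \left(29600 - 109530\right) = -275078 - 79930 = -355008$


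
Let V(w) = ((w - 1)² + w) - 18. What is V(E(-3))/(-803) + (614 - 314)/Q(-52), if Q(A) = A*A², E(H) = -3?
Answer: 115535/28227056 ≈ 0.0040931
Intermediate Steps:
V(w) = -18 + w + (-1 + w)² (V(w) = ((-1 + w)² + w) - 18 = (w + (-1 + w)²) - 18 = -18 + w + (-1 + w)²)
Q(A) = A³
V(E(-3))/(-803) + (614 - 314)/Q(-52) = (-17 + (-3)² - 1*(-3))/(-803) + (614 - 314)/((-52)³) = (-17 + 9 + 3)*(-1/803) + 300/(-140608) = -5*(-1/803) + 300*(-1/140608) = 5/803 - 75/35152 = 115535/28227056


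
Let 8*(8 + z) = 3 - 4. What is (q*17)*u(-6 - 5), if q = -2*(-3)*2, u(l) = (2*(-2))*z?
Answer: 6630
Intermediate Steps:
z = -65/8 (z = -8 + (3 - 4)/8 = -8 + (1/8)*(-1) = -8 - 1/8 = -65/8 ≈ -8.1250)
u(l) = 65/2 (u(l) = (2*(-2))*(-65/8) = -4*(-65/8) = 65/2)
q = 12 (q = 6*2 = 12)
(q*17)*u(-6 - 5) = (12*17)*(65/2) = 204*(65/2) = 6630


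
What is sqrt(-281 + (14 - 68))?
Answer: I*sqrt(335) ≈ 18.303*I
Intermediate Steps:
sqrt(-281 + (14 - 68)) = sqrt(-281 - 54) = sqrt(-335) = I*sqrt(335)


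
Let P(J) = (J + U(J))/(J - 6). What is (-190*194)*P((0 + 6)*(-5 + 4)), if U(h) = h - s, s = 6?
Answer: -55290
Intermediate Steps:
U(h) = -6 + h (U(h) = h - 1*6 = h - 6 = -6 + h)
P(J) = (-6 + 2*J)/(-6 + J) (P(J) = (J + (-6 + J))/(J - 6) = (-6 + 2*J)/(-6 + J))
(-190*194)*P((0 + 6)*(-5 + 4)) = (-190*194)*(2*(-3 + (0 + 6)*(-5 + 4))/(-6 + (0 + 6)*(-5 + 4))) = -73720*(-3 + 6*(-1))/(-6 + 6*(-1)) = -73720*(-3 - 6)/(-6 - 6) = -73720*(-9)/(-12) = -73720*(-1)*(-9)/12 = -36860*3/2 = -55290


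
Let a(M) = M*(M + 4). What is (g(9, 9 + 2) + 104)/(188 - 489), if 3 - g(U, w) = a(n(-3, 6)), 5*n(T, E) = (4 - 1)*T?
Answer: -2774/7525 ≈ -0.36864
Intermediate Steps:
n(T, E) = 3*T/5 (n(T, E) = ((4 - 1)*T)/5 = (3*T)/5 = 3*T/5)
a(M) = M*(4 + M)
g(U, w) = 174/25 (g(U, w) = 3 - (3/5)*(-3)*(4 + (3/5)*(-3)) = 3 - (-9)*(4 - 9/5)/5 = 3 - (-9)*11/(5*5) = 3 - 1*(-99/25) = 3 + 99/25 = 174/25)
(g(9, 9 + 2) + 104)/(188 - 489) = (174/25 + 104)/(188 - 489) = (2774/25)/(-301) = (2774/25)*(-1/301) = -2774/7525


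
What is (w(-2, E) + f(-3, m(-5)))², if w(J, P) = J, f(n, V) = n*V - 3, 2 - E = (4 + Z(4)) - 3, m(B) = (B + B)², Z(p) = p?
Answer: 93025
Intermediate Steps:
m(B) = 4*B² (m(B) = (2*B)² = 4*B²)
E = -3 (E = 2 - ((4 + 4) - 3) = 2 - (8 - 3) = 2 - 1*5 = 2 - 5 = -3)
f(n, V) = -3 + V*n (f(n, V) = V*n - 3 = -3 + V*n)
(w(-2, E) + f(-3, m(-5)))² = (-2 + (-3 + (4*(-5)²)*(-3)))² = (-2 + (-3 + (4*25)*(-3)))² = (-2 + (-3 + 100*(-3)))² = (-2 + (-3 - 300))² = (-2 - 303)² = (-305)² = 93025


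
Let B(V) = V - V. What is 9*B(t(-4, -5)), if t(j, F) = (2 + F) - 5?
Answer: 0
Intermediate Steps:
t(j, F) = -3 + F
B(V) = 0
9*B(t(-4, -5)) = 9*0 = 0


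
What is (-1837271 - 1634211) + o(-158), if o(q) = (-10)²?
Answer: -3471382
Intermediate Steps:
o(q) = 100
(-1837271 - 1634211) + o(-158) = (-1837271 - 1634211) + 100 = -3471482 + 100 = -3471382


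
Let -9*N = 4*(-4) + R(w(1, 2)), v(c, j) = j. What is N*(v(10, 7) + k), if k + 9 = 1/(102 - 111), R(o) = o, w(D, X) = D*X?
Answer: -266/81 ≈ -3.2840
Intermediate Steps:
k = -82/9 (k = -9 + 1/(102 - 111) = -9 + 1/(-9) = -9 - 1/9 = -82/9 ≈ -9.1111)
N = 14/9 (N = -(4*(-4) + 1*2)/9 = -(-16 + 2)/9 = -1/9*(-14) = 14/9 ≈ 1.5556)
N*(v(10, 7) + k) = 14*(7 - 82/9)/9 = (14/9)*(-19/9) = -266/81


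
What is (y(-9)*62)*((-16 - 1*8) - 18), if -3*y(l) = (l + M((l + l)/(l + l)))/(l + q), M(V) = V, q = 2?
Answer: 992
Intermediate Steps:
y(l) = -(1 + l)/(3*(2 + l)) (y(l) = -(l + (l + l)/(l + l))/(3*(l + 2)) = -(l + (2*l)/((2*l)))/(3*(2 + l)) = -(l + (2*l)*(1/(2*l)))/(3*(2 + l)) = -(l + 1)/(3*(2 + l)) = -(1 + l)/(3*(2 + l)))
(y(-9)*62)*((-16 - 1*8) - 18) = (((-1 - 1*(-9))/(3*(2 - 9)))*62)*((-16 - 1*8) - 18) = (((⅓)*(-1 + 9)/(-7))*62)*((-16 - 8) - 18) = (((⅓)*(-⅐)*8)*62)*(-24 - 18) = -8/21*62*(-42) = -496/21*(-42) = 992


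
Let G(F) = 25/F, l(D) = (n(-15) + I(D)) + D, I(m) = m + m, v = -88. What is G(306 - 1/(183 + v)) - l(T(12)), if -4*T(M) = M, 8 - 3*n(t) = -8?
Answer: 326884/87207 ≈ 3.7484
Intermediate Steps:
I(m) = 2*m
n(t) = 16/3 (n(t) = 8/3 - ⅓*(-8) = 8/3 + 8/3 = 16/3)
T(M) = -M/4
l(D) = 16/3 + 3*D (l(D) = (16/3 + 2*D) + D = 16/3 + 3*D)
G(306 - 1/(183 + v)) - l(T(12)) = 25/(306 - 1/(183 - 88)) - (16/3 + 3*(-¼*12)) = 25/(306 - 1/95) - (16/3 + 3*(-3)) = 25/(306 - 1*1/95) - (16/3 - 9) = 25/(306 - 1/95) - 1*(-11/3) = 25/(29069/95) + 11/3 = 25*(95/29069) + 11/3 = 2375/29069 + 11/3 = 326884/87207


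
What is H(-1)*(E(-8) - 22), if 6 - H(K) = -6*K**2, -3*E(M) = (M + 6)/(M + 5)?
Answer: -800/3 ≈ -266.67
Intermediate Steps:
E(M) = -(6 + M)/(3*(5 + M)) (E(M) = -(M + 6)/(3*(M + 5)) = -(6 + M)/(3*(5 + M)))
H(K) = 6 + 6*K**2 (H(K) = 6 - (-6)*K**2 = 6 + 6*K**2)
H(-1)*(E(-8) - 22) = (6 + 6*(-1)**2)*((-6 - 1*(-8))/(3*(5 - 8)) - 22) = (6 + 6*1)*((1/3)*(-6 + 8)/(-3) - 22) = (6 + 6)*((1/3)*(-1/3)*2 - 22) = 12*(-2/9 - 22) = 12*(-200/9) = -800/3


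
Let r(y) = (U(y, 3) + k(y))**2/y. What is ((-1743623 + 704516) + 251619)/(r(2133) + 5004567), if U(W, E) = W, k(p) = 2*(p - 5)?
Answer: -419927976/2678890183 ≈ -0.15675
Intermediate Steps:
k(p) = -10 + 2*p (k(p) = 2*(-5 + p) = -10 + 2*p)
r(y) = (-10 + 3*y)**2/y (r(y) = (y + (-10 + 2*y))**2/y = (-10 + 3*y)**2/y)
((-1743623 + 704516) + 251619)/(r(2133) + 5004567) = ((-1743623 + 704516) + 251619)/((-10 + 3*2133)**2/2133 + 5004567) = (-1039107 + 251619)/((-10 + 6399)**2/2133 + 5004567) = -787488/((1/2133)*6389**2 + 5004567) = -787488/((1/2133)*40819321 + 5004567) = -787488/(40819321/2133 + 5004567) = -787488/10715560732/2133 = -787488*2133/10715560732 = -419927976/2678890183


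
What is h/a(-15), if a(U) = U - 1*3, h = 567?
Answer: -63/2 ≈ -31.500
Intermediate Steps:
a(U) = -3 + U (a(U) = U - 3 = -3 + U)
h/a(-15) = 567/(-3 - 15) = 567/(-18) = 567*(-1/18) = -63/2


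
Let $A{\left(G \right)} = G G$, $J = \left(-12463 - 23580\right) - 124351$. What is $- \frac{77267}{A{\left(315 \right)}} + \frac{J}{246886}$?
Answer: $- \frac{17495617606}{12248631675} \approx -1.4284$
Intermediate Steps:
$J = -160394$ ($J = -36043 - 124351 = -160394$)
$A{\left(G \right)} = G^{2}$
$- \frac{77267}{A{\left(315 \right)}} + \frac{J}{246886} = - \frac{77267}{315^{2}} - \frac{160394}{246886} = - \frac{77267}{99225} - \frac{80197}{123443} = - \frac{17495617606}{12248631675}$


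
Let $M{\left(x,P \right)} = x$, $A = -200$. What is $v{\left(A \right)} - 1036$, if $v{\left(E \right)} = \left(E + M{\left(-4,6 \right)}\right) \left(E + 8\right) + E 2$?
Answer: $37732$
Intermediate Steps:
$v{\left(E \right)} = 2 E + \left(-4 + E\right) \left(8 + E\right)$ ($v{\left(E \right)} = \left(E - 4\right) \left(E + 8\right) + E 2 = \left(-4 + E\right) \left(8 + E\right) + 2 E = 2 E + \left(-4 + E\right) \left(8 + E\right)$)
$v{\left(A \right)} - 1036 = \left(-32 + \left(-200\right)^{2} + 6 \left(-200\right)\right) - 1036 = \left(-32 + 40000 - 1200\right) - 1036 = 38768 - 1036 = 37732$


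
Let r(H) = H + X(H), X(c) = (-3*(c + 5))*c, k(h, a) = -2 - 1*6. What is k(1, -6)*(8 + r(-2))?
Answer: -192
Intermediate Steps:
k(h, a) = -8 (k(h, a) = -2 - 6 = -8)
X(c) = c*(-15 - 3*c) (X(c) = (-3*(5 + c))*c = (-15 - 3*c)*c = c*(-15 - 3*c))
r(H) = H - 3*H*(5 + H)
k(1, -6)*(8 + r(-2)) = -8*(8 - 2*(-14 - 3*(-2))) = -8*(8 - 2*(-14 + 6)) = -8*(8 - 2*(-8)) = -8*(8 + 16) = -8*24 = -192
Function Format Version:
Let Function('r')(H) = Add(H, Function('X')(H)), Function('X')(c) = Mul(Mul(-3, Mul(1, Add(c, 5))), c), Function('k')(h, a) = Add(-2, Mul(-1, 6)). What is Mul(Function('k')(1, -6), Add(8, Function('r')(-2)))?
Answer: -192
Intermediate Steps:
Function('k')(h, a) = -8 (Function('k')(h, a) = Add(-2, -6) = -8)
Function('X')(c) = Mul(c, Add(-15, Mul(-3, c))) (Function('X')(c) = Mul(Mul(-3, Mul(1, Add(5, c))), c) = Mul(Mul(-3, Add(5, c)), c) = Mul(Add(-15, Mul(-3, c)), c) = Mul(c, Add(-15, Mul(-3, c))))
Function('r')(H) = Add(H, Mul(-3, H, Add(5, H)))
Mul(Function('k')(1, -6), Add(8, Function('r')(-2))) = Mul(-8, Add(8, Mul(-2, Add(-14, Mul(-3, -2))))) = Mul(-8, Add(8, Mul(-2, Add(-14, 6)))) = Mul(-8, Add(8, Mul(-2, -8))) = Mul(-8, Add(8, 16)) = Mul(-8, 24) = -192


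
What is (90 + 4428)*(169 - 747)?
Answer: -2611404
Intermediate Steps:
(90 + 4428)*(169 - 747) = 4518*(-578) = -2611404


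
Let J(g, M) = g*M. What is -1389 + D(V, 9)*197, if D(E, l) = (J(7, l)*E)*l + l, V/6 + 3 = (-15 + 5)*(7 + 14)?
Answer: -142750938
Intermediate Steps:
J(g, M) = M*g
V = -1278 (V = -18 + 6*((-15 + 5)*(7 + 14)) = -18 + 6*(-10*21) = -18 + 6*(-210) = -18 - 1260 = -1278)
D(E, l) = l + 7*E*l**2 (D(E, l) = ((l*7)*E)*l + l = ((7*l)*E)*l + l = (7*E*l)*l + l = 7*E*l**2 + l = l + 7*E*l**2)
-1389 + D(V, 9)*197 = -1389 + (9*(1 + 7*(-1278)*9))*197 = -1389 + (9*(1 - 80514))*197 = -1389 + (9*(-80513))*197 = -1389 - 724617*197 = -1389 - 142749549 = -142750938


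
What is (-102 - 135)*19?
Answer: -4503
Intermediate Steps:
(-102 - 135)*19 = -237*19 = -4503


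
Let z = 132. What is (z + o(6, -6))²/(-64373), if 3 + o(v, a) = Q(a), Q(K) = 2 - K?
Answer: -18769/64373 ≈ -0.29157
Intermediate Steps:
o(v, a) = -1 - a (o(v, a) = -3 + (2 - a) = -1 - a)
(z + o(6, -6))²/(-64373) = (132 + (-1 - 1*(-6)))²/(-64373) = (132 + (-1 + 6))²*(-1/64373) = (132 + 5)²*(-1/64373) = 137²*(-1/64373) = 18769*(-1/64373) = -18769/64373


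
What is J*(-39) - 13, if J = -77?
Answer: 2990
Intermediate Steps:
J*(-39) - 13 = -77*(-39) - 13 = 3003 - 13 = 2990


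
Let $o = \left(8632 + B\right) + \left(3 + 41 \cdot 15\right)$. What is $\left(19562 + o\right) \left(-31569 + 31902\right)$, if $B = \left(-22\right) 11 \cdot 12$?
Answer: $8627364$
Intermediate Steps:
$B = -2904$ ($B = \left(-242\right) 12 = -2904$)
$o = 6346$ ($o = \left(8632 - 2904\right) + \left(3 + 41 \cdot 15\right) = 5728 + \left(3 + 615\right) = 5728 + 618 = 6346$)
$\left(19562 + o\right) \left(-31569 + 31902\right) = \left(19562 + 6346\right) \left(-31569 + 31902\right) = 25908 \cdot 333 = 8627364$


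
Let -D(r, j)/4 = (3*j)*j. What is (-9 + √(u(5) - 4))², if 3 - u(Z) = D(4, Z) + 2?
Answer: 378 - 54*√33 ≈ 67.794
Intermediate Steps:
D(r, j) = -12*j² (D(r, j) = -4*3*j*j = -12*j²)
u(Z) = 1 + 12*Z² (u(Z) = 3 - (-12*Z² + 2) = 3 - (2 - 12*Z²) = 3 + (-2 + 12*Z²) = 1 + 12*Z²)
(-9 + √(u(5) - 4))² = (-9 + √((1 + 12*5²) - 4))² = (-9 + √((1 + 12*25) - 4))² = (-9 + √((1 + 300) - 4))² = (-9 + √(301 - 4))² = (-9 + √297)² = (-9 + 3*√33)²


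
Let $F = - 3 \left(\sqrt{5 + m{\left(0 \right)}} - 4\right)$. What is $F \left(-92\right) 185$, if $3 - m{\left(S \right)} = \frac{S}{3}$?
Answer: $-204240 + 102120 \sqrt{2} \approx -59821.0$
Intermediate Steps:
$m{\left(S \right)} = 3 - \frac{S}{3}$
$F = 12 - 6 \sqrt{2}$ ($F = - 3 \left(\sqrt{5 + \left(3 - 0\right)} - 4\right) = - 3 \left(\sqrt{5 + \left(3 + 0\right)} - 4\right) = - 3 \left(\sqrt{5 + 3} - 4\right) = - 3 \left(\sqrt{8} - 4\right) = - 3 \left(2 \sqrt{2} - 4\right) = - 3 \left(-4 + 2 \sqrt{2}\right) = 12 - 6 \sqrt{2} \approx 3.5147$)
$F \left(-92\right) 185 = \left(12 - 6 \sqrt{2}\right) \left(-92\right) 185 = \left(-1104 + 552 \sqrt{2}\right) 185 = -204240 + 102120 \sqrt{2}$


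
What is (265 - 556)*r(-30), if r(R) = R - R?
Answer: 0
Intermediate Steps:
r(R) = 0
(265 - 556)*r(-30) = (265 - 556)*0 = -291*0 = 0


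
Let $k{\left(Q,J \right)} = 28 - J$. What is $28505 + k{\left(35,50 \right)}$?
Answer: $28483$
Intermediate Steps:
$28505 + k{\left(35,50 \right)} = 28505 + \left(28 - 50\right) = 28505 - 22 = 28483$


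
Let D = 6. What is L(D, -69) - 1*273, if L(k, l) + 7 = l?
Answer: -349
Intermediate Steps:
L(k, l) = -7 + l
L(D, -69) - 1*273 = (-7 - 69) - 1*273 = -76 - 273 = -349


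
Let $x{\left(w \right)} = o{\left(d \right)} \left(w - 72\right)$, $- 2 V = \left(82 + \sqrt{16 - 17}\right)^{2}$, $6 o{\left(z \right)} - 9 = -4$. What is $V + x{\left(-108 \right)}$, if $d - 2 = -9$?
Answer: $- \frac{7023}{2} - 82 i \approx -3511.5 - 82.0 i$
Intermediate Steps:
$d = -7$ ($d = 2 - 9 = -7$)
$o{\left(z \right)} = \frac{5}{6}$ ($o{\left(z \right)} = \frac{3}{2} + \frac{1}{6} \left(-4\right) = \frac{3}{2} - \frac{2}{3} = \frac{5}{6}$)
$V = - \frac{\left(82 + i\right)^{2}}{2}$ ($V = - \frac{\left(82 + \sqrt{16 - 17}\right)^{2}}{2} = - \frac{\left(82 + \sqrt{-1}\right)^{2}}{2} = - \frac{\left(82 + i\right)^{2}}{2} \approx -3361.5 - 82.0 i$)
$x{\left(w \right)} = -60 + \frac{5 w}{6}$ ($x{\left(w \right)} = \frac{5 \left(w - 72\right)}{6} = \frac{5 \left(-72 + w\right)}{6} = -60 + \frac{5 w}{6}$)
$V + x{\left(-108 \right)} = - \frac{\left(82 + i\right)^{2}}{2} + \left(-60 + \frac{5}{6} \left(-108\right)\right) = - \frac{\left(82 + i\right)^{2}}{2} - 150 = -150 - \frac{\left(82 + i\right)^{2}}{2}$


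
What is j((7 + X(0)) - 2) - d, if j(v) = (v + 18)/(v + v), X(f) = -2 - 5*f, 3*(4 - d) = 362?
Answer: 721/6 ≈ 120.17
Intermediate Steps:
d = -350/3 (d = 4 - ⅓*362 = 4 - 362/3 = -350/3 ≈ -116.67)
j(v) = (18 + v)/(2*v) (j(v) = (18 + v)/((2*v)) = (18 + v)*(1/(2*v)) = (18 + v)/(2*v))
j((7 + X(0)) - 2) - d = (18 + ((7 + (-2 - 5*0)) - 2))/(2*((7 + (-2 - 5*0)) - 2)) - 1*(-350/3) = (18 + ((7 + (-2 + 0)) - 2))/(2*((7 + (-2 + 0)) - 2)) + 350/3 = (18 + ((7 - 2) - 2))/(2*((7 - 2) - 2)) + 350/3 = (18 + (5 - 2))/(2*(5 - 2)) + 350/3 = (½)*(18 + 3)/3 + 350/3 = (½)*(⅓)*21 + 350/3 = 7/2 + 350/3 = 721/6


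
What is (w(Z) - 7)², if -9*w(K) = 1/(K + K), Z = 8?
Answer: 1018081/20736 ≈ 49.097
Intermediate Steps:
w(K) = -1/(18*K) (w(K) = -1/(9*(K + K)) = -1/(2*K)/9 = -1/(18*K))
(w(Z) - 7)² = (-1/18/8 - 7)² = (-1/18*⅛ - 7)² = (-1/144 - 7)² = (-1009/144)² = 1018081/20736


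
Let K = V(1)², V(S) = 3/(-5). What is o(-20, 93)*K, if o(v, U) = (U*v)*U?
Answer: -311364/5 ≈ -62273.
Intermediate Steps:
V(S) = -⅗ (V(S) = 3*(-⅕) = -⅗)
o(v, U) = v*U²
K = 9/25 (K = (-⅗)² = 9/25 ≈ 0.36000)
o(-20, 93)*K = -20*93²*(9/25) = -20*8649*(9/25) = -172980*9/25 = -311364/5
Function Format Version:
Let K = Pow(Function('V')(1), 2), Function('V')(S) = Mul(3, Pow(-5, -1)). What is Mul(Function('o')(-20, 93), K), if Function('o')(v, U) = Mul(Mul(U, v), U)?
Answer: Rational(-311364, 5) ≈ -62273.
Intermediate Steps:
Function('V')(S) = Rational(-3, 5) (Function('V')(S) = Mul(3, Rational(-1, 5)) = Rational(-3, 5))
Function('o')(v, U) = Mul(v, Pow(U, 2))
K = Rational(9, 25) (K = Pow(Rational(-3, 5), 2) = Rational(9, 25) ≈ 0.36000)
Mul(Function('o')(-20, 93), K) = Mul(Mul(-20, Pow(93, 2)), Rational(9, 25)) = Mul(Mul(-20, 8649), Rational(9, 25)) = Mul(-172980, Rational(9, 25)) = Rational(-311364, 5)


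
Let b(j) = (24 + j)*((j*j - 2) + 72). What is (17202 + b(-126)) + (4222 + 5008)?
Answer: -1600060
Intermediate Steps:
b(j) = (24 + j)*(70 + j²) (b(j) = (24 + j)*((j² - 2) + 72) = (24 + j)*((-2 + j²) + 72) = (24 + j)*(70 + j²))
(17202 + b(-126)) + (4222 + 5008) = (17202 + (1680 + (-126)³ + 24*(-126)² + 70*(-126))) + (4222 + 5008) = (17202 + (1680 - 2000376 + 24*15876 - 8820)) + 9230 = (17202 + (1680 - 2000376 + 381024 - 8820)) + 9230 = (17202 - 1626492) + 9230 = -1609290 + 9230 = -1600060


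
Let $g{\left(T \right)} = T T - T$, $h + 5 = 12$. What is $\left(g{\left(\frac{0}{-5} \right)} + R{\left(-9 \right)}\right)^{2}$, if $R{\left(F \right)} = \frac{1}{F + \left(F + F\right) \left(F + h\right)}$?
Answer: $\frac{1}{729} \approx 0.0013717$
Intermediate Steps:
$h = 7$ ($h = -5 + 12 = 7$)
$g{\left(T \right)} = T^{2} - T$
$R{\left(F \right)} = \frac{1}{F + 2 F \left(7 + F\right)}$ ($R{\left(F \right)} = \frac{1}{F + \left(F + F\right) \left(F + 7\right)} = \frac{1}{F + 2 F \left(7 + F\right)}$)
$\left(g{\left(\frac{0}{-5} \right)} + R{\left(-9 \right)}\right)^{2} = \left(\frac{0}{-5} \left(-1 + \frac{0}{-5}\right) + \frac{1}{\left(-9\right) \left(15 + 2 \left(-9\right)\right)}\right)^{2} = \left(0 \left(- \frac{1}{5}\right) \left(-1 + 0 \left(- \frac{1}{5}\right)\right) - \frac{1}{9 \left(15 - 18\right)}\right)^{2} = \left(0 \left(-1 + 0\right) - \frac{1}{9 \left(-3\right)}\right)^{2} = \left(0 \left(-1\right) - - \frac{1}{27}\right)^{2} = \left(0 + \frac{1}{27}\right)^{2} = \left(\frac{1}{27}\right)^{2} = \frac{1}{729}$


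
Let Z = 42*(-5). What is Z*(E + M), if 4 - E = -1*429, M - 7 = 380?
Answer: -172200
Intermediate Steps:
Z = -210
M = 387 (M = 7 + 380 = 387)
E = 433 (E = 4 - (-1)*429 = 4 - 1*(-429) = 4 + 429 = 433)
Z*(E + M) = -210*(433 + 387) = -210*820 = -172200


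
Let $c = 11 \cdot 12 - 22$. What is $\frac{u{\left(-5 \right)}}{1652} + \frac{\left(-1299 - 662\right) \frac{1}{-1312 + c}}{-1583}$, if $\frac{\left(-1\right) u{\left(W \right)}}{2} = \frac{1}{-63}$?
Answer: $- \frac{25035938}{24754034277} \approx -0.0010114$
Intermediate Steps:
$u{\left(W \right)} = \frac{2}{63}$ ($u{\left(W \right)} = - \frac{2}{-63} = \left(-2\right) \left(- \frac{1}{63}\right) = \frac{2}{63}$)
$c = 110$ ($c = 132 - 22 = 110$)
$\frac{u{\left(-5 \right)}}{1652} + \frac{\left(-1299 - 662\right) \frac{1}{-1312 + c}}{-1583} = \frac{2}{63 \cdot 1652} + \frac{\left(-1299 - 662\right) \frac{1}{-1312 + 110}}{-1583} = \frac{2}{63} \cdot \frac{1}{1652} + - \frac{1961}{-1202} \left(- \frac{1}{1583}\right) = \frac{1}{52038} + \left(-1961\right) \left(- \frac{1}{1202}\right) \left(- \frac{1}{1583}\right) = \frac{1}{52038} + \frac{1961}{1202} \left(- \frac{1}{1583}\right) = \frac{1}{52038} - \frac{1961}{1902766} = - \frac{25035938}{24754034277}$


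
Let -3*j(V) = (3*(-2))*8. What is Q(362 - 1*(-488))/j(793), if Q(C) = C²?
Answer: 180625/4 ≈ 45156.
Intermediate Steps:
j(V) = 16 (j(V) = -3*(-2)*8/3 = -(-2)*8 = -⅓*(-48) = 16)
Q(362 - 1*(-488))/j(793) = (362 - 1*(-488))²/16 = (362 + 488)²*(1/16) = 850²*(1/16) = 722500*(1/16) = 180625/4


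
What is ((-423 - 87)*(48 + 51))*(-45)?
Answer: 2272050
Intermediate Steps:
((-423 - 87)*(48 + 51))*(-45) = -510*99*(-45) = -50490*(-45) = 2272050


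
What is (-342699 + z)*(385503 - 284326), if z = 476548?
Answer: 13542440273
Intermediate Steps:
(-342699 + z)*(385503 - 284326) = (-342699 + 476548)*(385503 - 284326) = 133849*101177 = 13542440273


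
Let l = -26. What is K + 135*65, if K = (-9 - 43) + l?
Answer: 8697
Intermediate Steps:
K = -78 (K = (-9 - 43) - 26 = -52 - 26 = -78)
K + 135*65 = -78 + 135*65 = -78 + 8775 = 8697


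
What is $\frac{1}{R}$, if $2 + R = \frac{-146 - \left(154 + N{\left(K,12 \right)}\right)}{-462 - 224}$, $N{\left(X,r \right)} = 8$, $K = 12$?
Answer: $- \frac{49}{76} \approx -0.64474$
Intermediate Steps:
$R = - \frac{76}{49}$ ($R = -2 + \frac{-146 - 162}{-462 - 224} = -2 + \frac{-146 - 162}{-686} = -2 + \left(-146 - 162\right) \left(- \frac{1}{686}\right) = -2 - - \frac{22}{49} = -2 + \frac{22}{49} = - \frac{76}{49} \approx -1.551$)
$\frac{1}{R} = \frac{1}{- \frac{76}{49}} = - \frac{49}{76}$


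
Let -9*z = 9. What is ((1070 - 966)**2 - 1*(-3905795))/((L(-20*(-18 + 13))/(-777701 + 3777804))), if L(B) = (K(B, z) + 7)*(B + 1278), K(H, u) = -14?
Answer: -11750236410933/9646 ≈ -1.2181e+9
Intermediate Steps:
z = -1 (z = -1/9*9 = -1)
L(B) = -8946 - 7*B (L(B) = (-14 + 7)*(B + 1278) = -7*(1278 + B) = -8946 - 7*B)
((1070 - 966)**2 - 1*(-3905795))/((L(-20*(-18 + 13))/(-777701 + 3777804))) = ((1070 - 966)**2 - 1*(-3905795))/(((-8946 - (-140)*(-18 + 13))/(-777701 + 3777804))) = (104**2 + 3905795)/(((-8946 - (-140)*(-5))/3000103)) = (10816 + 3905795)/(((-8946 - 7*100)*(1/3000103))) = 3916611/(((-8946 - 700)*(1/3000103))) = 3916611/((-9646*1/3000103)) = 3916611/(-9646/3000103) = 3916611*(-3000103/9646) = -11750236410933/9646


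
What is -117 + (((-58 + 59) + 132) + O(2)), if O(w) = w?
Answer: 18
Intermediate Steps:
-117 + (((-58 + 59) + 132) + O(2)) = -117 + (((-58 + 59) + 132) + 2) = -117 + ((1 + 132) + 2) = -117 + (133 + 2) = -117 + 135 = 18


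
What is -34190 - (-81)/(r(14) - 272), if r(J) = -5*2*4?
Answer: -3555787/104 ≈ -34190.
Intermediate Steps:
r(J) = -40 (r(J) = -10*4 = -40)
-34190 - (-81)/(r(14) - 272) = -34190 - (-81)/(-40 - 272) = -34190 - (-81)/(-312) = -34190 - (-81)*(-1)/312 = -34190 - 1*27/104 = -34190 - 27/104 = -3555787/104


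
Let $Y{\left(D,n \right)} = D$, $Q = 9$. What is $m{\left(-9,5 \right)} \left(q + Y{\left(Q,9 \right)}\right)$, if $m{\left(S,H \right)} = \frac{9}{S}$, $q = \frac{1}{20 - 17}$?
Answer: $- \frac{28}{3} \approx -9.3333$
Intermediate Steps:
$q = \frac{1}{3} \approx 0.33333$
$m{\left(-9,5 \right)} \left(q + Y{\left(Q,9 \right)}\right) = \frac{9}{-9} \left(\frac{1}{3} + 9\right) = 9 \left(- \frac{1}{9}\right) \frac{28}{3} = \left(-1\right) \frac{28}{3} = - \frac{28}{3}$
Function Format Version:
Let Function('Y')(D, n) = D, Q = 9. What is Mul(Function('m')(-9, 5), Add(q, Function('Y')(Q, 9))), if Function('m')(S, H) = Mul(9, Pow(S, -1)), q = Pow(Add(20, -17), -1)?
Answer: Rational(-28, 3) ≈ -9.3333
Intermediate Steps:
q = Rational(1, 3) (q = Pow(3, -1) = Rational(1, 3) ≈ 0.33333)
Mul(Function('m')(-9, 5), Add(q, Function('Y')(Q, 9))) = Mul(Mul(9, Pow(-9, -1)), Add(Rational(1, 3), 9)) = Mul(Mul(9, Rational(-1, 9)), Rational(28, 3)) = Mul(-1, Rational(28, 3)) = Rational(-28, 3)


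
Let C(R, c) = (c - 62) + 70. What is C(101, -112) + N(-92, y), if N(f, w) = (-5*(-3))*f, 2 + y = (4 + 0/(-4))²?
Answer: -1484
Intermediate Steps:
C(R, c) = 8 + c (C(R, c) = (-62 + c) + 70 = 8 + c)
y = 14 (y = -2 + (4 + 0/(-4))² = -2 + (4 - ¼*0)² = -2 + (4 + 0)² = -2 + 4² = -2 + 16 = 14)
N(f, w) = 15*f
C(101, -112) + N(-92, y) = (8 - 112) + 15*(-92) = -104 - 1380 = -1484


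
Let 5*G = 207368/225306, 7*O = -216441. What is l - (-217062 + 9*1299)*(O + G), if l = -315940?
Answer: -2782069198057363/438095 ≈ -6.3504e+9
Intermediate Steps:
O = -216441/7 (O = (1/7)*(-216441) = -216441/7 ≈ -30920.)
G = 103684/563265 (G = (207368/225306)/5 = (207368*(1/225306))/5 = (1/5)*(103684/112653) = 103684/563265 ≈ 0.18408)
l - (-217062 + 9*1299)*(O + G) = -315940 - (-217062 + 9*1299)*(-216441/7 + 103684/563265) = -315940 - (-217062 + 11691)*(-121912914077)/3942855 = -315940 - (-205371)*(-121912914077)/3942855 = -315940 - 1*2781930786323063/438095 = -315940 - 2781930786323063/438095 = -2782069198057363/438095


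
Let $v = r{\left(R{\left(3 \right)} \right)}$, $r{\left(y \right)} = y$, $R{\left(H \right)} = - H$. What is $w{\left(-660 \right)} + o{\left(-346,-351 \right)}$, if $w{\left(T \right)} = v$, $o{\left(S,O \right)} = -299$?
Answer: $-302$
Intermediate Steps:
$v = -3$ ($v = \left(-1\right) 3 = -3$)
$w{\left(T \right)} = -3$
$w{\left(-660 \right)} + o{\left(-346,-351 \right)} = -3 - 299 = -302$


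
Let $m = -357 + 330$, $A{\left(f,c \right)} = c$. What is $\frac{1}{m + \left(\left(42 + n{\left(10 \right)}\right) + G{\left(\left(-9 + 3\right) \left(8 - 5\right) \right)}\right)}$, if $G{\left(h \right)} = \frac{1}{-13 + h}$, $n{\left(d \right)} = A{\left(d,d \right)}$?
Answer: $\frac{31}{774} \approx 0.040052$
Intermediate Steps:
$n{\left(d \right)} = d$
$m = -27$
$\frac{1}{m + \left(\left(42 + n{\left(10 \right)}\right) + G{\left(\left(-9 + 3\right) \left(8 - 5\right) \right)}\right)} = \frac{1}{-27 + \left(\left(42 + 10\right) + \frac{1}{-13 + \left(-9 + 3\right) \left(8 - 5\right)}\right)} = \frac{1}{-27 + \left(52 + \frac{1}{-13 - 18}\right)} = \frac{1}{-27 + \left(52 + \frac{1}{-31}\right)} = \frac{1}{-27 + \left(52 - \frac{1}{31}\right)} = \frac{1}{-27 + \frac{1611}{31}} = \frac{1}{\frac{774}{31}} = \frac{31}{774}$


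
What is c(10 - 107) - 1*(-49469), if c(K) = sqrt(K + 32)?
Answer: 49469 + I*sqrt(65) ≈ 49469.0 + 8.0623*I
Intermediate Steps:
c(K) = sqrt(32 + K)
c(10 - 107) - 1*(-49469) = sqrt(32 + (10 - 107)) - 1*(-49469) = sqrt(32 - 97) + 49469 = sqrt(-65) + 49469 = I*sqrt(65) + 49469 = 49469 + I*sqrt(65)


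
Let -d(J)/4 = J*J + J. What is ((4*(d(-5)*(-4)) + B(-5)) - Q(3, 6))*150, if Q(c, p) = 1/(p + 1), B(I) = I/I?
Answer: 1344900/7 ≈ 1.9213e+5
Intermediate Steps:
d(J) = -4*J - 4*J² (d(J) = -4*(J*J + J) = -4*(J² + J) = -4*(J + J²) = -4*J - 4*J²)
B(I) = 1
Q(c, p) = 1/(1 + p)
((4*(d(-5)*(-4)) + B(-5)) - Q(3, 6))*150 = ((4*(-4*(-5)*(1 - 5)*(-4)) + 1) - 1/(1 + 6))*150 = ((4*(-4*(-5)*(-4)*(-4)) + 1) - 1/7)*150 = ((4*(-80*(-4)) + 1) - 1*⅐)*150 = ((4*320 + 1) - ⅐)*150 = ((1280 + 1) - ⅐)*150 = (1281 - ⅐)*150 = (8966/7)*150 = 1344900/7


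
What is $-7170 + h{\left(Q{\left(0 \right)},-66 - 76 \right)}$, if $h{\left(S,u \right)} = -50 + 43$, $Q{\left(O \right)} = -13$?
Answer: $-7177$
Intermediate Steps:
$h{\left(S,u \right)} = -7$
$-7170 + h{\left(Q{\left(0 \right)},-66 - 76 \right)} = -7170 - 7 = -7177$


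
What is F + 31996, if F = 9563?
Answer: 41559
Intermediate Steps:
F + 31996 = 9563 + 31996 = 41559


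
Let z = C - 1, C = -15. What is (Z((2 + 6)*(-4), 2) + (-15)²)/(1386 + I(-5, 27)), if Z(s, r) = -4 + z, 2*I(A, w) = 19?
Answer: 410/2791 ≈ 0.14690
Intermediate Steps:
I(A, w) = 19/2 (I(A, w) = (½)*19 = 19/2)
z = -16 (z = -15 - 1 = -16)
Z(s, r) = -20 (Z(s, r) = -4 - 16 = -20)
(Z((2 + 6)*(-4), 2) + (-15)²)/(1386 + I(-5, 27)) = (-20 + (-15)²)/(1386 + 19/2) = (-20 + 225)/(2791/2) = 205*(2/2791) = 410/2791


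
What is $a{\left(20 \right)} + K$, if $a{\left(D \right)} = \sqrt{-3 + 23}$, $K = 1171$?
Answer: $1171 + 2 \sqrt{5} \approx 1175.5$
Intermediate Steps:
$a{\left(D \right)} = 2 \sqrt{5}$ ($a{\left(D \right)} = \sqrt{20} = 2 \sqrt{5}$)
$a{\left(20 \right)} + K = 2 \sqrt{5} + 1171 = 1171 + 2 \sqrt{5}$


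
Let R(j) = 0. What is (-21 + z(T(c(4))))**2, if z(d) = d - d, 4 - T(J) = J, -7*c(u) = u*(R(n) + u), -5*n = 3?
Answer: 441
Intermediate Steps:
n = -3/5 (n = -1/5*3 = -3/5 ≈ -0.60000)
c(u) = -u**2/7 (c(u) = -u*(0 + u)/7 = -u*u/7 = -u**2/7)
T(J) = 4 - J
z(d) = 0
(-21 + z(T(c(4))))**2 = (-21 + 0)**2 = (-21)**2 = 441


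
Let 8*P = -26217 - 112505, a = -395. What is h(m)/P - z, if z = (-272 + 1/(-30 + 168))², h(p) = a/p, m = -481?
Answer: -47003831738199745/635358135204 ≈ -73980.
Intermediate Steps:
P = -69361/4 (P = (-26217 - 112505)/8 = (⅛)*(-138722) = -69361/4 ≈ -17340.)
h(p) = -395/p
z = 1408876225/19044 (z = (-272 + 1/138)² = (-37535/138)² = 1408876225/19044 ≈ 73980.)
h(m)/P - z = (-395/(-481))/(-69361/4) - 1*1408876225/19044 = -395*(-1/481)*(-4/69361) - 1408876225/19044 = (395/481)*(-4/69361) - 1408876225/19044 = -1580/33362641 - 1408876225/19044 = -47003831738199745/635358135204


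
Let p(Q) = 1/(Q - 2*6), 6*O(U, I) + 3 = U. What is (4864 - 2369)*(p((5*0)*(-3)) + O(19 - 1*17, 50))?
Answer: -2495/4 ≈ -623.75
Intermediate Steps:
O(U, I) = -½ + U/6
p(Q) = 1/(-12 + Q) (p(Q) = 1/(Q - 12) = 1/(-12 + Q))
(4864 - 2369)*(p((5*0)*(-3)) + O(19 - 1*17, 50)) = (4864 - 2369)*(1/(-12 + (5*0)*(-3)) + (-½ + (19 - 1*17)/6)) = 2495*(1/(-12 + 0*(-3)) + (-½ + (19 - 17)/6)) = 2495*(1/(-12 + 0) + (-½ + (⅙)*2)) = 2495*(1/(-12) + (-½ + ⅓)) = 2495*(-1/12 - ⅙) = 2495*(-¼) = -2495/4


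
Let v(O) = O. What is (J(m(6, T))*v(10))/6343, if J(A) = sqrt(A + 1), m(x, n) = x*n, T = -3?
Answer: 10*I*sqrt(17)/6343 ≈ 0.0065002*I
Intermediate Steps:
m(x, n) = n*x
J(A) = sqrt(1 + A)
(J(m(6, T))*v(10))/6343 = (sqrt(1 - 3*6)*10)/6343 = (sqrt(1 - 18)*10)*(1/6343) = (sqrt(-17)*10)*(1/6343) = ((I*sqrt(17))*10)*(1/6343) = (10*I*sqrt(17))*(1/6343) = 10*I*sqrt(17)/6343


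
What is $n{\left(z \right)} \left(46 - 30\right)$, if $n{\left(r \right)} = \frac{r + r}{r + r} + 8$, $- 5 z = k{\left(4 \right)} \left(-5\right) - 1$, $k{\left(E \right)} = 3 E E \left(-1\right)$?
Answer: $144$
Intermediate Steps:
$k{\left(E \right)} = - 3 E^{2}$ ($k{\left(E \right)} = 3 E^{2} \left(-1\right) = - 3 E^{2}$)
$z = - \frac{239}{5}$ ($z = - \frac{- 3 \cdot 4^{2} \left(-5\right) - 1}{5} = - \frac{\left(-3\right) 16 \left(-5\right) - 1}{5} = - \frac{\left(-48\right) \left(-5\right) - 1}{5} = - \frac{240 - 1}{5} = \left(- \frac{1}{5}\right) 239 = - \frac{239}{5} \approx -47.8$)
$n{\left(r \right)} = 9$ ($n{\left(r \right)} = \frac{2 r}{2 r} + 8 = 2 r \frac{1}{2 r} + 8 = 1 + 8 = 9$)
$n{\left(z \right)} \left(46 - 30\right) = 9 \left(46 - 30\right) = 9 \cdot 16 = 144$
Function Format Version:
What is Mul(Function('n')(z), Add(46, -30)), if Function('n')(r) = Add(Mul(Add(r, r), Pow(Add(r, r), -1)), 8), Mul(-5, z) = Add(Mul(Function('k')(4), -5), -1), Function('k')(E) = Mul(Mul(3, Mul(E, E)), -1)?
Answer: 144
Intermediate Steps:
Function('k')(E) = Mul(-3, Pow(E, 2)) (Function('k')(E) = Mul(Mul(3, Pow(E, 2)), -1) = Mul(-3, Pow(E, 2)))
z = Rational(-239, 5) (z = Mul(Rational(-1, 5), Add(Mul(Mul(-3, Pow(4, 2)), -5), -1)) = Mul(Rational(-1, 5), Add(Mul(Mul(-3, 16), -5), -1)) = Mul(Rational(-1, 5), Add(Mul(-48, -5), -1)) = Mul(Rational(-1, 5), Add(240, -1)) = Mul(Rational(-1, 5), 239) = Rational(-239, 5) ≈ -47.800)
Function('n')(r) = 9 (Function('n')(r) = Add(Mul(Mul(2, r), Pow(Mul(2, r), -1)), 8) = Add(Mul(Mul(2, r), Mul(Rational(1, 2), Pow(r, -1))), 8) = Add(1, 8) = 9)
Mul(Function('n')(z), Add(46, -30)) = Mul(9, Add(46, -30)) = Mul(9, 16) = 144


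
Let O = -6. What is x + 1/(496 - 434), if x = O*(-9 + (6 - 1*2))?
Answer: 1861/62 ≈ 30.016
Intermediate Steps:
x = 30 (x = -6*(-9 + (6 - 1*2)) = -6*(-9 + (6 - 2)) = -6*(-9 + 4) = -6*(-5) = 30)
x + 1/(496 - 434) = 30 + 1/(496 - 434) = 30 + 1/62 = 1861/62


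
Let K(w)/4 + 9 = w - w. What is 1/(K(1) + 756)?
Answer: 1/720 ≈ 0.0013889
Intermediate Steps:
K(w) = -36 (K(w) = -36 + 4*(w - w) = -36 + 4*0 = -36 + 0 = -36)
1/(K(1) + 756) = 1/(-36 + 756) = 1/720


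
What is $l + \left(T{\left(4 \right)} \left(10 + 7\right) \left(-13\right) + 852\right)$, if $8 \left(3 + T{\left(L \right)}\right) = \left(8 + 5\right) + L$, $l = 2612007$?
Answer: $\frac{20904419}{8} \approx 2.6131 \cdot 10^{6}$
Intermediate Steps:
$T{\left(L \right)} = - \frac{11}{8} + \frac{L}{8}$ ($T{\left(L \right)} = -3 + \frac{\left(8 + 5\right) + L}{8} = -3 + \frac{13 + L}{8} = -3 + \left(\frac{13}{8} + \frac{L}{8}\right) = - \frac{11}{8} + \frac{L}{8}$)
$l + \left(T{\left(4 \right)} \left(10 + 7\right) \left(-13\right) + 852\right) = 2612007 + \left(\left(- \frac{11}{8} + \frac{1}{8} \cdot 4\right) \left(10 + 7\right) \left(-13\right) + 852\right) = 2612007 + \left(\left(- \frac{11}{8} + \frac{1}{2}\right) 17 \left(-13\right) + 852\right) = 2612007 + \left(\left(- \frac{7}{8}\right) \left(-221\right) + 852\right) = 2612007 + \left(\frac{1547}{8} + 852\right) = 2612007 + \frac{8363}{8} = \frac{20904419}{8}$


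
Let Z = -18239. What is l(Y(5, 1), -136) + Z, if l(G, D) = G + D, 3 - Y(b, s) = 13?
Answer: -18385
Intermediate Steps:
Y(b, s) = -10 (Y(b, s) = 3 - 1*13 = 3 - 13 = -10)
l(G, D) = D + G
l(Y(5, 1), -136) + Z = (-136 - 10) - 18239 = -146 - 18239 = -18385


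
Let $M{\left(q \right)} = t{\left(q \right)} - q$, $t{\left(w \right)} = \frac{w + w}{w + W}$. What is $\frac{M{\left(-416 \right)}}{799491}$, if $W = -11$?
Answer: $\frac{5408}{10344929} \approx 0.00052277$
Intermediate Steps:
$t{\left(w \right)} = \frac{2 w}{-11 + w}$ ($t{\left(w \right)} = \frac{w + w}{w - 11} = \frac{2 w}{-11 + w}$)
$M{\left(q \right)} = - q + \frac{2 q}{-11 + q}$ ($M{\left(q \right)} = \frac{2 q}{-11 + q} - q = - q + \frac{2 q}{-11 + q}$)
$\frac{M{\left(-416 \right)}}{799491} = \frac{\left(-416\right) \frac{1}{-11 - 416} \left(13 - -416\right)}{799491} = - \frac{416 \left(13 + 416\right)}{-427} \cdot \frac{1}{799491} = \left(-416\right) \left(- \frac{1}{427}\right) 429 \cdot \frac{1}{799491} = \frac{178464}{427} \cdot \frac{1}{799491} = \frac{5408}{10344929}$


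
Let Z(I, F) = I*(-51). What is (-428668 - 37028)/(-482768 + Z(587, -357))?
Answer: 465696/512705 ≈ 0.90831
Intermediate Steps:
Z(I, F) = -51*I
(-428668 - 37028)/(-482768 + Z(587, -357)) = (-428668 - 37028)/(-482768 - 51*587) = -465696/(-482768 - 29937) = -465696/(-512705) = -465696*(-1/512705) = 465696/512705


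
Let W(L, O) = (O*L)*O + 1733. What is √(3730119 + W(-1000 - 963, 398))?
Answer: 20*I*√768038 ≈ 17528.0*I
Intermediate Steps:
W(L, O) = 1733 + L*O² (W(L, O) = (L*O)*O + 1733 = L*O² + 1733 = 1733 + L*O²)
√(3730119 + W(-1000 - 963, 398)) = √(3730119 + (1733 + (-1000 - 963)*398²)) = √(3730119 + (1733 - 1963*158404)) = √(3730119 + (1733 - 310947052)) = √(3730119 - 310945319) = √(-307215200) = 20*I*√768038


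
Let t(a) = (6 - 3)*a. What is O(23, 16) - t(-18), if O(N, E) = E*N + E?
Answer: 438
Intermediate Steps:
O(N, E) = E + E*N
t(a) = 3*a
O(23, 16) - t(-18) = 16*(1 + 23) - 3*(-18) = 16*24 - 1*(-54) = 384 + 54 = 438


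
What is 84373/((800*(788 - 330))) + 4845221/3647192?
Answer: 260376688127/167041393600 ≈ 1.5588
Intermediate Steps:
84373/((800*(788 - 330))) + 4845221/3647192 = 84373/((800*458)) + 4845221*(1/3647192) = 84373/366400 + 4845221/3647192 = 260376688127/167041393600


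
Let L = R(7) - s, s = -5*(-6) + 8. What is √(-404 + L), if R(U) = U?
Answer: I*√435 ≈ 20.857*I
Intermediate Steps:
s = 38 (s = 30 + 8 = 38)
L = -31 (L = 7 - 1*38 = 7 - 38 = -31)
√(-404 + L) = √(-404 - 31) = √(-435) = I*√435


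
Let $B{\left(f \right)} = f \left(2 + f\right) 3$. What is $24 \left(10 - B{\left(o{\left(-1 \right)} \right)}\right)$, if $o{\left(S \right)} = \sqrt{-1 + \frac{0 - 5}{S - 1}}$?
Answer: $132 - 72 \sqrt{6} \approx -44.363$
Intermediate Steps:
$o{\left(S \right)} = \sqrt{-1 - \frac{5}{-1 + S}}$
$B{\left(f \right)} = 3 f \left(2 + f\right)$
$24 \left(10 - B{\left(o{\left(-1 \right)} \right)}\right) = 24 \left(10 - 3 \sqrt{\frac{-4 - -1}{-1 - 1}} \left(2 + \sqrt{\frac{-4 - -1}{-1 - 1}}\right)\right) = 24 \left(10 - 3 \sqrt{\frac{-4 + 1}{-2}} \left(2 + \sqrt{\frac{-4 + 1}{-2}}\right)\right) = 24 \left(10 - 3 \sqrt{\left(- \frac{1}{2}\right) \left(-3\right)} \left(2 + \sqrt{\left(- \frac{1}{2}\right) \left(-3\right)}\right)\right) = 24 \left(10 - 3 \sqrt{\frac{3}{2}} \left(2 + \sqrt{\frac{3}{2}}\right)\right) = 24 \left(10 - 3 \frac{\sqrt{6}}{2} \left(2 + \frac{\sqrt{6}}{2}\right)\right) = 24 \left(10 - \frac{3 \sqrt{6} \left(2 + \frac{\sqrt{6}}{2}\right)}{2}\right) = 240 - 36 \sqrt{6} \left(2 + \frac{\sqrt{6}}{2}\right)$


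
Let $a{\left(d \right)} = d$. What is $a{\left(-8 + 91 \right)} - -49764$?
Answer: $49847$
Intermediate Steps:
$a{\left(-8 + 91 \right)} - -49764 = \left(-8 + 91\right) - -49764 = 83 + 49764 = 49847$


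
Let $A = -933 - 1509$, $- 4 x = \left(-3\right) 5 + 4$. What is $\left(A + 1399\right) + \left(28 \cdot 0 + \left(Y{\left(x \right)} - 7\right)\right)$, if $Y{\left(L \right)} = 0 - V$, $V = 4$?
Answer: $-1054$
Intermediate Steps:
$x = \frac{11}{4}$ ($x = - \frac{\left(-3\right) 5 + 4}{4} = - \frac{-15 + 4}{4} = \left(- \frac{1}{4}\right) \left(-11\right) = \frac{11}{4} \approx 2.75$)
$Y{\left(L \right)} = -4$ ($Y{\left(L \right)} = 0 - 4 = -4$)
$A = -2442$ ($A = -933 - 1509 = -2442$)
$\left(A + 1399\right) + \left(28 \cdot 0 + \left(Y{\left(x \right)} - 7\right)\right) = \left(-2442 + 1399\right) + \left(28 \cdot 0 - 11\right) = -1043 + \left(0 - 11\right) = -1043 - 11 = -1054$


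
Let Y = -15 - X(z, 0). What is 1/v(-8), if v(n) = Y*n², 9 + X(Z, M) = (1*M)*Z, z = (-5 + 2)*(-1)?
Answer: -1/384 ≈ -0.0026042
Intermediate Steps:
z = 3 (z = -3*(-1) = 3)
X(Z, M) = -9 + M*Z (X(Z, M) = -9 + (1*M)*Z = -9 + M*Z)
Y = -6 (Y = -15 - (-9 + 0*3) = -15 - (-9 + 0) = -15 - 1*(-9) = -15 + 9 = -6)
v(n) = -6*n²
1/v(-8) = 1/(-6*(-8)²) = 1/(-6*64) = 1/(-384) = -1/384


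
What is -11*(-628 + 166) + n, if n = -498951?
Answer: -493869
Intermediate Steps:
-11*(-628 + 166) + n = -11*(-628 + 166) - 498951 = -11*(-462) - 498951 = 5082 - 498951 = -493869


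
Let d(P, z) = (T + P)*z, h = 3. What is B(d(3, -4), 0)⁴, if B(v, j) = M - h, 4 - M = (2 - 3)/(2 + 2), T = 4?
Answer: 625/256 ≈ 2.4414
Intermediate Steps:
M = 17/4 (M = 4 - (2 - 3)/(2 + 2) = 4 - (-1)/4 = 4 - 1*(-¼) = 4 + ¼ = 17/4 ≈ 4.2500)
d(P, z) = z*(4 + P) (d(P, z) = (4 + P)*z = z*(4 + P))
B(v, j) = 5/4 (B(v, j) = 17/4 - 1*3 = 17/4 - 3 = 5/4)
B(d(3, -4), 0)⁴ = (5/4)⁴ = 625/256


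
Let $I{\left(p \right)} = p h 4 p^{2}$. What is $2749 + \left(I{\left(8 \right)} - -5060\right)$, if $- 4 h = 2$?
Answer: $6785$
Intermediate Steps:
$h = - \frac{1}{2}$ ($h = \left(- \frac{1}{4}\right) 2 = - \frac{1}{2} \approx -0.5$)
$I{\left(p \right)} = - 2 p^{3}$ ($I{\left(p \right)} = p \left(- \frac{1}{2}\right) 4 p^{2} = - \frac{p}{2} \cdot 4 p^{2} = - 2 p^{3}$)
$2749 + \left(I{\left(8 \right)} - -5060\right) = 2749 - \left(-5060 + 2 \cdot 8^{3}\right) = 2749 + \left(\left(-2\right) 512 + 5060\right) = 2749 + \left(-1024 + 5060\right) = 2749 + 4036 = 6785$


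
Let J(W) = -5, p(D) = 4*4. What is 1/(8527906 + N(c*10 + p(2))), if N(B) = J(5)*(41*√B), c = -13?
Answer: 4263953/36362592767843 + 205*I*√114/72725185535686 ≈ 1.1726e-7 + 3.0097e-11*I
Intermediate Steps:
p(D) = 16
N(B) = -205*√B
1/(8527906 + N(c*10 + p(2))) = 1/(8527906 - 205*√(-13*10 + 16)) = 1/(8527906 - 205*√(-130 + 16)) = 1/(8527906 - 205*I*√114)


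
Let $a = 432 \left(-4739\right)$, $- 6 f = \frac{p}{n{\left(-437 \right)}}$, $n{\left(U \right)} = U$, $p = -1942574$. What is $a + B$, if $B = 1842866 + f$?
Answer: $- \frac{268916089}{1311} \approx -2.0512 \cdot 10^{5}$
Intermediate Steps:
$f = - \frac{971287}{1311}$ ($f = - \frac{\left(-1942574\right) \frac{1}{-437}}{6} = - \frac{\left(-1942574\right) \left(- \frac{1}{437}\right)}{6} = \left(- \frac{1}{6}\right) \frac{1942574}{437} = - \frac{971287}{1311} \approx -740.88$)
$a = -2047248$
$B = \frac{2415026039}{1311}$ ($B = 1842866 - \frac{971287}{1311} = \frac{2415026039}{1311} \approx 1.8421 \cdot 10^{6}$)
$a + B = -2047248 + \frac{2415026039}{1311} = - \frac{268916089}{1311}$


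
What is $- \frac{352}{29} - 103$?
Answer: $- \frac{3339}{29} \approx -115.14$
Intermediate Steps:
$- \frac{352}{29} - 103 = - \frac{3339}{29}$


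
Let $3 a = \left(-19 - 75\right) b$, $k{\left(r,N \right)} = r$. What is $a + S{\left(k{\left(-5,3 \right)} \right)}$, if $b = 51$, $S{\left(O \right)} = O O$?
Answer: $-1573$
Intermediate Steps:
$S{\left(O \right)} = O^{2}$
$a = -1598$ ($a = \frac{\left(-19 - 75\right) 51}{3} = \frac{\left(-94\right) 51}{3} = \frac{1}{3} \left(-4794\right) = -1598$)
$a + S{\left(k{\left(-5,3 \right)} \right)} = -1598 + \left(-5\right)^{2} = -1598 + 25 = -1573$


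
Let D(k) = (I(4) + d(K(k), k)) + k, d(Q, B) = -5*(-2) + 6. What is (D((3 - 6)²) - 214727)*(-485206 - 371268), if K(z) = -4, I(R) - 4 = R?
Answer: 183879828956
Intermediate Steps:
I(R) = 4 + R
d(Q, B) = 16 (d(Q, B) = 10 + 6 = 16)
D(k) = 24 + k (D(k) = ((4 + 4) + 16) + k = (8 + 16) + k = 24 + k)
(D((3 - 6)²) - 214727)*(-485206 - 371268) = ((24 + (3 - 6)²) - 214727)*(-485206 - 371268) = ((24 + (-3)²) - 214727)*(-856474) = ((24 + 9) - 214727)*(-856474) = (33 - 214727)*(-856474) = -214694*(-856474) = 183879828956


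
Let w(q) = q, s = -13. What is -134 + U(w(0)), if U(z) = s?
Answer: -147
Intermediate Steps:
U(z) = -13
-134 + U(w(0)) = -134 - 13 = -147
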